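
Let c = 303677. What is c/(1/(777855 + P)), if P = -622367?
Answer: 47218129376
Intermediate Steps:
c/(1/(777855 + P)) = 303677/(1/(777855 - 622367)) = 303677/(1/155488) = 303677*155488 = 47218129376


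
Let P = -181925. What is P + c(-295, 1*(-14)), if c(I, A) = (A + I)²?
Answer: -86444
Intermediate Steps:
P + c(-295, 1*(-14)) = -181925 + (1*(-14) - 295)² = -181925 + (-14 - 295)² = -181925 + (-309)² = -181925 + 95481 = -86444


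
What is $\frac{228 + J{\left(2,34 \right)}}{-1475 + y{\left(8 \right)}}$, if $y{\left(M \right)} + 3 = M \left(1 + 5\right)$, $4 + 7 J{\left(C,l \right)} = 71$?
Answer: $- \frac{1663}{10010} \approx -0.16613$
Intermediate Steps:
$J{\left(C,l \right)} = \frac{67}{7}$ ($J{\left(C,l \right)} = - \frac{4}{7} + \frac{1}{7} \cdot 71 = - \frac{4}{7} + \frac{71}{7} = \frac{67}{7}$)
$y{\left(M \right)} = -3 + 6 M$ ($y{\left(M \right)} = -3 + M \left(1 + 5\right) = -3 + M 6 = -3 + 6 M$)
$\frac{228 + J{\left(2,34 \right)}}{-1475 + y{\left(8 \right)}} = \frac{228 + \frac{67}{7}}{-1475 + \left(-3 + 6 \cdot 8\right)} = \frac{1663}{7 \left(-1475 + \left(-3 + 48\right)\right)} = \frac{1663}{7 \left(-1475 + 45\right)} = \frac{1663}{7 \left(-1430\right)} = \frac{1663}{7} \left(- \frac{1}{1430}\right) = - \frac{1663}{10010}$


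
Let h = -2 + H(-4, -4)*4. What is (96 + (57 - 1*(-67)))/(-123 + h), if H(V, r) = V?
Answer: -220/141 ≈ -1.5603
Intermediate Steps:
h = -18 (h = -2 - 4*4 = -2 - 16 = -18)
(96 + (57 - 1*(-67)))/(-123 + h) = (96 + (57 - 1*(-67)))/(-123 - 18) = (96 + (57 + 67))/(-141) = (96 + 124)*(-1/141) = 220*(-1/141) = -220/141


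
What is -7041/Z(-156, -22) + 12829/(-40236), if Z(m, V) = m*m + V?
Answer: -297612991/489149052 ≈ -0.60843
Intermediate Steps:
Z(m, V) = V + m**2 (Z(m, V) = m**2 + V = V + m**2)
-7041/Z(-156, -22) + 12829/(-40236) = -7041/(-22 + (-156)**2) + 12829/(-40236) = -7041/(-22 + 24336) + 12829*(-1/40236) = -7041/24314 - 12829/40236 = -297612991/489149052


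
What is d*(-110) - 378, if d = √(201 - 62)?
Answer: -378 - 110*√139 ≈ -1674.9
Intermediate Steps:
d = √139 ≈ 11.790
d*(-110) - 378 = √139*(-110) - 378 = -110*√139 - 378 = -378 - 110*√139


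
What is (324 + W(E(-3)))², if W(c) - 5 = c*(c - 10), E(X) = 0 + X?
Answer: 135424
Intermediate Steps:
E(X) = X
W(c) = 5 + c*(-10 + c) (W(c) = 5 + c*(c - 10) = 5 + c*(-10 + c))
(324 + W(E(-3)))² = (324 + (5 + (-3)² - 10*(-3)))² = (324 + (5 + 9 + 30))² = (324 + 44)² = 368² = 135424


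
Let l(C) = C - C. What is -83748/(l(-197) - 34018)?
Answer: 41874/17009 ≈ 2.4619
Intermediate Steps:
l(C) = 0
-83748/(l(-197) - 34018) = -83748/(0 - 34018) = -83748/(-34018) = -83748*(-1/34018) = 41874/17009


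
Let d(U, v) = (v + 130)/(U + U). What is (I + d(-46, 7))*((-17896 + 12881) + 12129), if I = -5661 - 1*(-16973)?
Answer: 3701296819/46 ≈ 8.0463e+7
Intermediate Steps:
d(U, v) = (130 + v)/(2*U) (d(U, v) = (130 + v)/((2*U)) = (130 + v)*(1/(2*U)) = (130 + v)/(2*U))
I = 11312 (I = -5661 + 16973 = 11312)
(I + d(-46, 7))*((-17896 + 12881) + 12129) = (11312 + (½)*(130 + 7)/(-46))*((-17896 + 12881) + 12129) = (11312 + (½)*(-1/46)*137)*(-5015 + 12129) = (11312 - 137/92)*7114 = (1040567/92)*7114 = 3701296819/46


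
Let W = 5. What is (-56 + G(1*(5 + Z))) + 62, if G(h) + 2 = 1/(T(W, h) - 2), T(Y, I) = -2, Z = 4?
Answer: 15/4 ≈ 3.7500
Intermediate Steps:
G(h) = -9/4 (G(h) = -2 + 1/(-2 - 2) = -2 + 1/(-4) = -2 - ¼ = -9/4)
(-56 + G(1*(5 + Z))) + 62 = (-56 - 9/4) + 62 = -233/4 + 62 = 15/4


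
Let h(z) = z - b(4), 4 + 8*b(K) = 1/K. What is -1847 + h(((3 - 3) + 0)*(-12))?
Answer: -59089/32 ≈ -1846.5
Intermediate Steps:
b(K) = -½ + 1/(8*K)
h(z) = 15/32 + z (h(z) = z - (1 - 4*4)/(8*4) = z - (1 - 16)/(8*4) = z - (-15)/(8*4) = z - 1*(-15/32) = z + 15/32 = 15/32 + z)
-1847 + h(((3 - 3) + 0)*(-12)) = -1847 + (15/32 + ((3 - 3) + 0)*(-12)) = -1847 + (15/32 + (0 + 0)*(-12)) = -1847 + (15/32 + 0*(-12)) = -1847 + (15/32 + 0) = -1847 + 15/32 = -59089/32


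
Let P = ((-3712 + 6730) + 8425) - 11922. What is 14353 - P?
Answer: 14832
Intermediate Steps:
P = -479 (P = (3018 + 8425) - 11922 = 11443 - 11922 = -479)
14353 - P = 14353 - 1*(-479) = 14353 + 479 = 14832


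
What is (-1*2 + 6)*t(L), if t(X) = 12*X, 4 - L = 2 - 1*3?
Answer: 240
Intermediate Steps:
L = 5 (L = 4 - (2 - 1*3) = 4 - (2 - 3) = 4 - 1*(-1) = 4 + 1 = 5)
(-1*2 + 6)*t(L) = (-1*2 + 6)*(12*5) = (-2 + 6)*60 = 4*60 = 240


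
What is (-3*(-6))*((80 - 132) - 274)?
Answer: -5868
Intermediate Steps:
(-3*(-6))*((80 - 132) - 274) = 18*(-52 - 274) = 18*(-326) = -5868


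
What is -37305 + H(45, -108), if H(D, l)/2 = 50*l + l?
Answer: -48321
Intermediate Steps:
H(D, l) = 102*l (H(D, l) = 2*(50*l + l) = 2*(51*l) = 102*l)
-37305 + H(45, -108) = -37305 + 102*(-108) = -37305 - 11016 = -48321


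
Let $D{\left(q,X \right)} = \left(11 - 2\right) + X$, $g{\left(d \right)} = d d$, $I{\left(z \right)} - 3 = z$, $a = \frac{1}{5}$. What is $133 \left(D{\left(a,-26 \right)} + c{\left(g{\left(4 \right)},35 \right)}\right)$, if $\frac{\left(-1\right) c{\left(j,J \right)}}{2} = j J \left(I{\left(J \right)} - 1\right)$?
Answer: $-5513781$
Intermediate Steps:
$a = \frac{1}{5} \approx 0.2$
$I{\left(z \right)} = 3 + z$
$g{\left(d \right)} = d^{2}$
$c{\left(j,J \right)} = - 2 J j \left(2 + J\right)$ ($c{\left(j,J \right)} = - 2 j J \left(\left(3 + J\right) - 1\right) = - 2 J j \left(2 + J\right)$)
$D{\left(q,X \right)} = 9 + X$
$133 \left(D{\left(a,-26 \right)} + c{\left(g{\left(4 \right)},35 \right)}\right) = 133 \left(\left(9 - 26\right) - 70 \cdot 4^{2} \left(2 + 35\right)\right) = 133 \left(-17 - 70 \cdot 16 \cdot 37\right) = 133 \left(-17 - 41440\right) = 133 \left(-41457\right) = -5513781$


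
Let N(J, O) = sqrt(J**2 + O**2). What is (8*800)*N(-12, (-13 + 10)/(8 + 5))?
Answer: 19200*sqrt(2705)/13 ≈ 76814.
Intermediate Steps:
(8*800)*N(-12, (-13 + 10)/(8 + 5)) = (8*800)*sqrt((-12)**2 + ((-13 + 10)/(8 + 5))**2) = 6400*sqrt(144 + (-3/13)**2) = 6400*sqrt(144 + 9/169) = 6400*sqrt(24345/169) = 6400*(3*sqrt(2705)/13) = 19200*sqrt(2705)/13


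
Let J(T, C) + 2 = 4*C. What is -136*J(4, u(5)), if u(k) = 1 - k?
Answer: 2448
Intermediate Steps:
J(T, C) = -2 + 4*C
-136*J(4, u(5)) = -136*(-2 + 4*(1 - 1*5)) = -136*(-2 + 4*(1 - 5)) = -136*(-2 + 4*(-4)) = -136*(-2 - 16) = -136*(-18) = 2448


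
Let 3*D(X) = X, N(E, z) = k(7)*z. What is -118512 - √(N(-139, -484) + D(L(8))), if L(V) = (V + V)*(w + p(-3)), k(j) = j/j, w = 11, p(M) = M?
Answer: -118512 - 2*I*√993/3 ≈ -1.1851e+5 - 21.008*I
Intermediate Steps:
k(j) = 1
N(E, z) = z (N(E, z) = 1*z = z)
L(V) = 16*V (L(V) = (V + V)*(11 - 3) = (2*V)*8 = 16*V)
D(X) = X/3
-118512 - √(N(-139, -484) + D(L(8))) = -118512 - √(-484 + (16*8)/3) = -118512 - √(-484 + (⅓)*128) = -118512 - √(-484 + 128/3) = -118512 - √(-1324/3) = -118512 - 2*I*√993/3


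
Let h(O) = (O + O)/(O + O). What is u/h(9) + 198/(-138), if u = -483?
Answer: -11142/23 ≈ -484.43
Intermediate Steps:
h(O) = 1 (h(O) = (2*O)/((2*O)) = (2*O)*(1/(2*O)) = 1)
u/h(9) + 198/(-138) = -483/1 + 198/(-138) = -483*1 + 198*(-1/138) = -483 - 33/23 = -11142/23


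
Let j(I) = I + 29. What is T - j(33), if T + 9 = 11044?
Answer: 10973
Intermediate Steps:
T = 11035 (T = -9 + 11044 = 11035)
j(I) = 29 + I
T - j(33) = 11035 - (29 + 33) = 11035 - 1*62 = 11035 - 62 = 10973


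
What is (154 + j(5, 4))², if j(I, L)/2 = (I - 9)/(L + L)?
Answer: 23409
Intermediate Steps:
j(I, L) = (-9 + I)/L (j(I, L) = 2*((I - 9)/(L + L)) = 2*((-9 + I)/((2*L))) = 2*((-9 + I)*(1/(2*L))) = 2*((-9 + I)/(2*L)) = (-9 + I)/L)
(154 + j(5, 4))² = (154 + (-9 + 5)/4)² = (154 + (¼)*(-4))² = (154 - 1)² = 153² = 23409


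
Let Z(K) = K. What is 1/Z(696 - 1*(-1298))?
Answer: 1/1994 ≈ 0.00050150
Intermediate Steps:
1/Z(696 - 1*(-1298)) = 1/(696 - 1*(-1298)) = 1/(696 + 1298) = 1/1994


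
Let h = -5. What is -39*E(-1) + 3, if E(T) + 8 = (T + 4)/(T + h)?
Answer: 669/2 ≈ 334.50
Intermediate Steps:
E(T) = -8 + (4 + T)/(-5 + T) (E(T) = -8 + (T + 4)/(T - 5) = -8 + (4 + T)/(-5 + T))
-39*E(-1) + 3 = -39*(44 - 7*(-1))/(-5 - 1) + 3 = -39*(44 + 7)/(-6) + 3 = -(-13)*51/2 + 3 = -39*(-17/2) + 3 = 663/2 + 3 = 669/2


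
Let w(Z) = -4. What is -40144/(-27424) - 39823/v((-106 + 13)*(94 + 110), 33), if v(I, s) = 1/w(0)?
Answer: 273028997/1714 ≈ 1.5929e+5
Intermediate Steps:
v(I, s) = -1/4 (v(I, s) = 1/(-4) = -1/4)
-40144/(-27424) - 39823/v((-106 + 13)*(94 + 110), 33) = -40144/(-27424) - 39823/(-1/4) = -40144*(-1/27424) - 39823*(-4) = 2509/1714 + 159292 = 273028997/1714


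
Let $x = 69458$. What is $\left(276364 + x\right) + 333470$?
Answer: $679292$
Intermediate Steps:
$\left(276364 + x\right) + 333470 = \left(276364 + 69458\right) + 333470 = 345822 + 333470 = 679292$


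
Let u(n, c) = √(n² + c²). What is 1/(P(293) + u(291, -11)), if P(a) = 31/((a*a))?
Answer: -2661319/624995048025441 + 7370050801*√84802/624995048025441 ≈ 0.0034340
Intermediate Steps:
P(a) = 31/a² (P(a) = 31/(a²) = 31/a²)
u(n, c) = √(c² + n²)
1/(P(293) + u(291, -11)) = 1/(31/293² + √((-11)² + 291²)) = 1/(31*(1/85849) + √(121 + 84681)) = 1/(31/85849 + √84802)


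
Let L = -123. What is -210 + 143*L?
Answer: -17799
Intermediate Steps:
-210 + 143*L = -210 + 143*(-123) = -210 - 17589 = -17799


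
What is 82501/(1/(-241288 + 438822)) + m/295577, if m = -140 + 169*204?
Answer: 4816945223776454/295577 ≈ 1.6297e+10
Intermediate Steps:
m = 34336 (m = -140 + 34476 = 34336)
82501/(1/(-241288 + 438822)) + m/295577 = 82501/(1/(-241288 + 438822)) + 34336/295577 = 82501/(1/197534) + 34336*(1/295577) = 82501/(1/197534) + 34336/295577 = 82501*197534 + 34336/295577 = 16296752534 + 34336/295577 = 4816945223776454/295577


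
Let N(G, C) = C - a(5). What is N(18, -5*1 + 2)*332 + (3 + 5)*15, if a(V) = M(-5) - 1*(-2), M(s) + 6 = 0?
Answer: 452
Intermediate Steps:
M(s) = -6 (M(s) = -6 + 0 = -6)
a(V) = -4 (a(V) = -6 - 1*(-2) = -6 + 2 = -4)
N(G, C) = 4 + C (N(G, C) = C - 1*(-4) = C + 4 = 4 + C)
N(18, -5*1 + 2)*332 + (3 + 5)*15 = (4 + (-5*1 + 2))*332 + (3 + 5)*15 = (4 + (-5 + 2))*332 + 8*15 = (4 - 3)*332 + 120 = 1*332 + 120 = 332 + 120 = 452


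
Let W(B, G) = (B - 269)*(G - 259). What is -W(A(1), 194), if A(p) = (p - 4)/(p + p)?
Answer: -35165/2 ≈ -17583.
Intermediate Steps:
A(p) = (-4 + p)/(2*p) (A(p) = (-4 + p)/((2*p)) = (-4 + p)*(1/(2*p)) = (-4 + p)/(2*p))
W(B, G) = (-269 + B)*(-259 + G)
-W(A(1), 194) = -(69671 - 269*194 - 259*(-4 + 1)/(2*1) + ((½)*(-4 + 1)/1)*194) = -(69671 - 52186 - 259*(-3)/2 + ((½)*1*(-3))*194) = -(69671 - 52186 - 259*(-3/2) - 3/2*194) = -(69671 - 52186 + 777/2 - 291) = -1*35165/2 = -35165/2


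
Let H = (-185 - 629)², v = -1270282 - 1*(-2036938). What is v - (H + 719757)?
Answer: -615697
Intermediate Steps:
v = 766656 (v = -1270282 + 2036938 = 766656)
H = 662596 (H = (-814)² = 662596)
v - (H + 719757) = 766656 - (662596 + 719757) = 766656 - 1*1382353 = 766656 - 1382353 = -615697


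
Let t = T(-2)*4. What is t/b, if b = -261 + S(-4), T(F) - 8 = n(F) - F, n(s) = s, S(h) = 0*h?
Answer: -32/261 ≈ -0.12261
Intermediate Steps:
S(h) = 0
T(F) = 8 (T(F) = 8 + (F - F) = 8 + 0 = 8)
t = 32 (t = 8*4 = 32)
b = -261 (b = -261 + 0 = -261)
t/b = 32/(-261) = 32*(-1/261) = -32/261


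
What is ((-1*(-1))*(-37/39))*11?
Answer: -407/39 ≈ -10.436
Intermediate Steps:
((-1*(-1))*(-37/39))*11 = (1*(-37*1/39))*11 = (1*(-37/39))*11 = -37/39*11 = -407/39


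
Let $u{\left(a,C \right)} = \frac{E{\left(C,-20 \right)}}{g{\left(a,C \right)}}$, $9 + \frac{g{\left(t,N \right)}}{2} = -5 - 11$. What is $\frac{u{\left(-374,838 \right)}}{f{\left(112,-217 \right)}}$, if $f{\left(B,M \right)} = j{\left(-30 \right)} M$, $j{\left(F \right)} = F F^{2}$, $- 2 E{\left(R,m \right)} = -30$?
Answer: $- \frac{1}{19530000} \approx -5.1203 \cdot 10^{-8}$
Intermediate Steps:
$g{\left(t,N \right)} = -50$ ($g{\left(t,N \right)} = -18 + 2 \left(-5 - 11\right) = -18 + 2 \left(-16\right) = -18 - 32 = -50$)
$E{\left(R,m \right)} = 15$ ($E{\left(R,m \right)} = \left(- \frac{1}{2}\right) \left(-30\right) = 15$)
$j{\left(F \right)} = F^{3}$
$f{\left(B,M \right)} = - 27000 M$ ($f{\left(B,M \right)} = \left(-30\right)^{3} M = - 27000 M$)
$u{\left(a,C \right)} = - \frac{3}{10}$ ($u{\left(a,C \right)} = \frac{15}{-50} = 15 \left(- \frac{1}{50}\right) = - \frac{3}{10}$)
$\frac{u{\left(-374,838 \right)}}{f{\left(112,-217 \right)}} = - \frac{3}{10 \left(\left(-27000\right) \left(-217\right)\right)} = - \frac{3}{10 \cdot 5859000} = \left(- \frac{3}{10}\right) \frac{1}{5859000} = - \frac{1}{19530000}$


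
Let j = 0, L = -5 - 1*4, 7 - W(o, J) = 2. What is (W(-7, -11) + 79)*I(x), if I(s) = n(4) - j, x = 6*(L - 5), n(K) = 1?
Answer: 84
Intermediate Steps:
W(o, J) = 5 (W(o, J) = 7 - 1*2 = 7 - 2 = 5)
L = -9 (L = -5 - 4 = -9)
x = -84 (x = 6*(-9 - 5) = 6*(-14) = -84)
I(s) = 1 (I(s) = 1 - 1*0 = 1 + 0 = 1)
(W(-7, -11) + 79)*I(x) = (5 + 79)*1 = 84*1 = 84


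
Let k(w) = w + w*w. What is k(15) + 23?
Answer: 263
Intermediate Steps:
k(w) = w + w**2
k(15) + 23 = 15*(1 + 15) + 23 = 15*16 + 23 = 240 + 23 = 263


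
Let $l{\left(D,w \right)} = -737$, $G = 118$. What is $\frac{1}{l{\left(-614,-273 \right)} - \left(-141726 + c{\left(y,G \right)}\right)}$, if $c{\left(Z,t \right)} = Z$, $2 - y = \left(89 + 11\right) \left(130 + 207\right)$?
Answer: $\frac{1}{174687} \approx 5.7245 \cdot 10^{-6}$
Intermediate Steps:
$y = -33698$ ($y = 2 - \left(89 + 11\right) \left(130 + 207\right) = 2 - 100 \cdot 337 = 2 - 33700 = -33698$)
$\frac{1}{l{\left(-614,-273 \right)} - \left(-141726 + c{\left(y,G \right)}\right)} = \frac{1}{-737 + \left(141726 - -33698\right)} = \frac{1}{-737 + \left(141726 + 33698\right)} = \frac{1}{-737 + 175424} = \frac{1}{174687}$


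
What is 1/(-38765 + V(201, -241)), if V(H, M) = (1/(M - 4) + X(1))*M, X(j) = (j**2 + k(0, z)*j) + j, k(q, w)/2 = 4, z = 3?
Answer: -245/10087634 ≈ -2.4287e-5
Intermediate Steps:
k(q, w) = 8 (k(q, w) = 2*4 = 8)
X(j) = j**2 + 9*j (X(j) = (j**2 + 8*j) + j = j**2 + 9*j)
V(H, M) = M*(10 + 1/(-4 + M)) (V(H, M) = (1/(M - 4) + 1*(9 + 1))*M = (1/(-4 + M) + 1*10)*M = (1/(-4 + M) + 10)*M = (10 + 1/(-4 + M))*M = M*(10 + 1/(-4 + M)))
1/(-38765 + V(201, -241)) = 1/(-38765 - 241*(-39 + 10*(-241))/(-4 - 241)) = 1/(-38765 - 241*(-39 - 2410)/(-245)) = 1/(-38765 - 241*(-1/245)*(-2449)) = 1/(-38765 - 590209/245) = 1/(-10087634/245) = -245/10087634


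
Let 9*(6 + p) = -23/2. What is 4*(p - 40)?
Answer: -1702/9 ≈ -189.11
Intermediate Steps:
p = -131/18 (p = -6 + (-23/2)/9 = -6 + (-23*½)/9 = -6 + (⅑)*(-23/2) = -6 - 23/18 = -131/18 ≈ -7.2778)
4*(p - 40) = 4*(-131/18 - 40) = 4*(-851/18) = -1702/9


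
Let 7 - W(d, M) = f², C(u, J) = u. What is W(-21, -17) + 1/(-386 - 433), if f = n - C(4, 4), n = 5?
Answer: 4913/819 ≈ 5.9988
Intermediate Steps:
f = 1 (f = 5 - 1*4 = 5 - 4 = 1)
W(d, M) = 6 (W(d, M) = 7 - 1*1² = 7 - 1*1 = 7 - 1 = 6)
W(-21, -17) + 1/(-386 - 433) = 6 + 1/(-386 - 433) = 6 + 1/(-819) = 6 - 1/819 = 4913/819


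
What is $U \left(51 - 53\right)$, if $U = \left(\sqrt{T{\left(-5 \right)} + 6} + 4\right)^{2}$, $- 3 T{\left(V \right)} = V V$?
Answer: $- \frac{82}{3} - \frac{16 i \sqrt{21}}{3} \approx -27.333 - 24.44 i$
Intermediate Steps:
$T{\left(V \right)} = - \frac{V^{2}}{3}$ ($T{\left(V \right)} = - \frac{V V}{3} = - \frac{V^{2}}{3}$)
$U = \left(4 + \frac{i \sqrt{21}}{3}\right)^{2}$ ($U = \left(\sqrt{- \frac{\left(-5\right)^{2}}{3} + 6} + 4\right)^{2} = \left(\sqrt{\left(- \frac{1}{3}\right) 25 + 6} + 4\right)^{2} = \left(\sqrt{- \frac{25}{3} + 6} + 4\right)^{2} = \left(\sqrt{- \frac{7}{3}} + 4\right)^{2} = \left(\frac{i \sqrt{21}}{3} + 4\right)^{2} = \left(4 + \frac{i \sqrt{21}}{3}\right)^{2} \approx 13.667 + 12.22 i$)
$U \left(51 - 53\right) = \frac{\left(12 + i \sqrt{21}\right)^{2}}{9} \left(51 - 53\right) = \frac{\left(12 + i \sqrt{21}\right)^{2}}{9} \left(-2\right) = - \frac{2 \left(12 + i \sqrt{21}\right)^{2}}{9}$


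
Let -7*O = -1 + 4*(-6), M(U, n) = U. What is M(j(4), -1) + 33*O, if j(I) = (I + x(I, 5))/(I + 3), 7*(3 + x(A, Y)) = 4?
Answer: 5786/49 ≈ 118.08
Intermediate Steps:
x(A, Y) = -17/7 (x(A, Y) = -3 + (⅐)*4 = -3 + 4/7 = -17/7)
j(I) = (-17/7 + I)/(3 + I) (j(I) = (I - 17/7)/(I + 3) = (-17/7 + I)/(3 + I))
O = 25/7 (O = -(-1 + 4*(-6))/7 = -(-1 - 24)/7 = -⅐*(-25) = 25/7 ≈ 3.5714)
M(j(4), -1) + 33*O = (-17/7 + 4)/(3 + 4) + 33*(25/7) = (11/7)/7 + 825/7 = (⅐)*(11/7) + 825/7 = 11/49 + 825/7 = 5786/49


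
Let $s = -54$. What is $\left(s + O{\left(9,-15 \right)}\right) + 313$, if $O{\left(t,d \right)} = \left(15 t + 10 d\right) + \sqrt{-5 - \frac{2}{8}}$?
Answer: $244 + \frac{i \sqrt{21}}{2} \approx 244.0 + 2.2913 i$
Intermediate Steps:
$O{\left(t,d \right)} = 10 d + 15 t + \frac{i \sqrt{21}}{2}$ ($O{\left(t,d \right)} = \left(10 d + 15 t\right) + \sqrt{-5 - \frac{1}{4}} = \left(10 d + 15 t\right) + \sqrt{- \frac{21}{4}} = \left(10 d + 15 t\right) + \frac{i \sqrt{21}}{2} = 10 d + 15 t + \frac{i \sqrt{21}}{2}$)
$\left(s + O{\left(9,-15 \right)}\right) + 313 = \left(-54 + \left(10 \left(-15\right) + 15 \cdot 9 + \frac{i \sqrt{21}}{2}\right)\right) + 313 = \left(-54 + \left(-150 + 135 + \frac{i \sqrt{21}}{2}\right)\right) + 313 = \left(-54 - \left(15 - \frac{i \sqrt{21}}{2}\right)\right) + 313 = \left(-69 + \frac{i \sqrt{21}}{2}\right) + 313 = 244 + \frac{i \sqrt{21}}{2}$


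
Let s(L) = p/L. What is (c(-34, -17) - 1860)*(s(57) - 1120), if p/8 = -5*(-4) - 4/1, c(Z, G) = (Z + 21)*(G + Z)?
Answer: 1337952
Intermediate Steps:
c(Z, G) = (21 + Z)*(G + Z)
p = 128 (p = 8*(-5*(-4) - 4/1) = 8*(20 - 4*1) = 8*(20 - 4) = 8*16 = 128)
s(L) = 128/L
(c(-34, -17) - 1860)*(s(57) - 1120) = (((-34)² + 21*(-17) + 21*(-34) - 17*(-34)) - 1860)*(128/57 - 1120) = ((1156 - 357 - 714 + 578) - 1860)*(128*(1/57) - 1120) = (663 - 1860)*(128/57 - 1120) = -1197*(-63712/57) = 1337952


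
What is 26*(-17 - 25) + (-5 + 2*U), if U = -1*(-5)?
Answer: -1087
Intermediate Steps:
U = 5
26*(-17 - 25) + (-5 + 2*U) = 26*(-17 - 25) + (-5 + 2*5) = 26*(-42) + (-5 + 10) = -1092 + 5 = -1087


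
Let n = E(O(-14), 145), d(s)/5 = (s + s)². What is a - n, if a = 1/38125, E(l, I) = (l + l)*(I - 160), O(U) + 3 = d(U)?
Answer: 4480068751/38125 ≈ 1.1751e+5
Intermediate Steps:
d(s) = 20*s² (d(s) = 5*(s + s)² = 5*(2*s)² = 5*(4*s²) = 20*s²)
O(U) = -3 + 20*U²
E(l, I) = 2*l*(-160 + I) (E(l, I) = (2*l)*(-160 + I) = 2*l*(-160 + I))
a = 1/38125 ≈ 2.6230e-5
n = -117510 (n = 2*(-3 + 20*(-14)²)*(-160 + 145) = 2*(-3 + 20*196)*(-15) = 2*(-3 + 3920)*(-15) = 2*3917*(-15) = -117510)
a - n = 1/38125 - 1*(-117510) = 1/38125 + 117510 = 4480068751/38125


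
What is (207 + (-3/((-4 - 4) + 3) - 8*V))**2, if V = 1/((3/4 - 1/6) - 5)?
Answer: 3079584036/70225 ≈ 43853.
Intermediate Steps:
V = -12/53 (V = 1/((3*(1/4) - 1*1/6) - 5) = 1/((3/4 - 1/6) - 5) = 1/(7/12 - 5) = 1/(-53/12) = -12/53 ≈ -0.22642)
(207 + (-3/((-4 - 4) + 3) - 8*V))**2 = (207 + (-3/((-4 - 4) + 3) - 8*(-12/53)))**2 = (207 + (-3/(-8 + 3) + 96/53))**2 = (207 + (-3/(-5) + 96/53))**2 = (207 + (-3*(-1/5) + 96/53))**2 = (207 + (3/5 + 96/53))**2 = (207 + 639/265)**2 = (55494/265)**2 = 3079584036/70225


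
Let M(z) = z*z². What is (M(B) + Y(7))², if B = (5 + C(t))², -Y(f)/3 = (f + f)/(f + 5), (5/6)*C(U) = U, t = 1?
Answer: 3150262864256652169/976562500 ≈ 3.2259e+9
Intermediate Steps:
C(U) = 6*U/5
Y(f) = -6*f/(5 + f) (Y(f) = -3*(f + f)/(f + 5) = -3*2*f/(5 + f) = -6*f/(5 + f))
B = 961/25 (B = (5 + (6/5)*1)² = (5 + 6/5)² = (31/5)² = 961/25 ≈ 38.440)
M(z) = z³
(M(B) + Y(7))² = ((961/25)³ - 6*7/(5 + 7))² = (887503681/15625 - 6*7/12)² = (887503681/15625 - 6*7*1/12)² = (887503681/15625 - 7/2)² = (1774897987/31250)² = 3150262864256652169/976562500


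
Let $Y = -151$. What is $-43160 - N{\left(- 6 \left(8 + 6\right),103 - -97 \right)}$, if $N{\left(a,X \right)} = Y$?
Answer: $-43009$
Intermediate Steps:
$N{\left(a,X \right)} = -151$
$-43160 - N{\left(- 6 \left(8 + 6\right),103 - -97 \right)} = -43160 - -151 = -43160 + 151 = -43009$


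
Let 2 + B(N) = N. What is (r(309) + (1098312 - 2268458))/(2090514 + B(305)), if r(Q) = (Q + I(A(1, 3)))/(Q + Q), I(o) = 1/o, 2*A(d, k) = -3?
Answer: -2169449759/3876374718 ≈ -0.55966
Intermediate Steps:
A(d, k) = -3/2 (A(d, k) = (½)*(-3) = -3/2)
B(N) = -2 + N
r(Q) = (-⅔ + Q)/(2*Q) (r(Q) = (Q + 1/(-3/2))/(Q + Q) = (Q - ⅔)/((2*Q)) = (-⅔ + Q)*(1/(2*Q)) = (-⅔ + Q)/(2*Q))
(r(309) + (1098312 - 2268458))/(2090514 + B(305)) = ((⅙)*(-2 + 3*309)/309 + (1098312 - 2268458))/(2090514 + (-2 + 305)) = ((⅙)*(1/309)*(-2 + 927) - 1170146)/(2090514 + 303) = ((⅙)*(1/309)*925 - 1170146)/2090817 = (925/1854 - 1170146)*(1/2090817) = -2169449759/1854*1/2090817 = -2169449759/3876374718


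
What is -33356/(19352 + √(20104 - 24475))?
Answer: -645505312/374504275 + 33356*I*√4371/374504275 ≈ -1.7236 + 0.0058885*I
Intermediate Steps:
-33356/(19352 + √(20104 - 24475)) = -33356/(19352 + √(-4371)) = -33356/(19352 + I*√4371)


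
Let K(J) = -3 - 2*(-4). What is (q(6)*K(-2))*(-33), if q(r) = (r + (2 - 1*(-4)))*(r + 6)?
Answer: -23760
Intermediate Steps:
q(r) = (6 + r)**2 (q(r) = (r + (2 + 4))*(6 + r) = (r + 6)*(6 + r) = (6 + r)*(6 + r) = (6 + r)**2)
K(J) = 5 (K(J) = -3 + 8 = 5)
(q(6)*K(-2))*(-33) = ((6 + 6)**2*5)*(-33) = (12**2*5)*(-33) = (144*5)*(-33) = 720*(-33) = -23760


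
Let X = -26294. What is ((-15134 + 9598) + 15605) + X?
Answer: -16225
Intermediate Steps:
((-15134 + 9598) + 15605) + X = ((-15134 + 9598) + 15605) - 26294 = (-5536 + 15605) - 26294 = 10069 - 26294 = -16225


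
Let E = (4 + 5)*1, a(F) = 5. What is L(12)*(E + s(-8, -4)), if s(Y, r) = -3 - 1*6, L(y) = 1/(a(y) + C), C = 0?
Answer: 0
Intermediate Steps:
E = 9 (E = 9*1 = 9)
L(y) = 1/5 (L(y) = 1/(5 + 0) = 1/5)
s(Y, r) = -9 (s(Y, r) = -3 - 6 = -9)
L(12)*(E + s(-8, -4)) = (9 - 9)/5 = (1/5)*0 = 0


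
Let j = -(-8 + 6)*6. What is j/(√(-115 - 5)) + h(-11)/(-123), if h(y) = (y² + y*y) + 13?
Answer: -85/41 - I*√30/5 ≈ -2.0732 - 1.0954*I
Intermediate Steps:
h(y) = 13 + 2*y² (h(y) = (y² + y²) + 13 = 2*y² + 13 = 13 + 2*y²)
j = 12 (j = -(-2)*6 = -1*(-12) = 12)
j/(√(-115 - 5)) + h(-11)/(-123) = 12/(√(-115 - 5)) + (13 + 2*(-11)²)/(-123) = 12/(√(-120)) + (13 + 2*121)*(-1/123) = 12/((2*I*√30)) + (13 + 242)*(-1/123) = 12*(-I*√30/60) + 255*(-1/123) = -I*√30/5 - 85/41 = -85/41 - I*√30/5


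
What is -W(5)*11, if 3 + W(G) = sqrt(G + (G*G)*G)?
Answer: 33 - 11*sqrt(130) ≈ -92.419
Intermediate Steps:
W(G) = -3 + sqrt(G + G**3) (W(G) = -3 + sqrt(G + (G*G)*G) = -3 + sqrt(G + G**2*G) = -3 + sqrt(G + G**3))
-W(5)*11 = -(-3 + sqrt(5 + 5**3))*11 = -(-3 + sqrt(5 + 125))*11 = -(-3 + sqrt(130))*11 = (3 - sqrt(130))*11 = 33 - 11*sqrt(130)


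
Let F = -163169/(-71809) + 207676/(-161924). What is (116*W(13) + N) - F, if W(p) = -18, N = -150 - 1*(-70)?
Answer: -900719496070/415271447 ≈ -2169.0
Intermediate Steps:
N = -80 (N = -150 + 70 = -80)
F = 410998974/415271447 (F = -163169*(-1/71809) + 207676*(-1/161924) = 163169/71809 - 7417/5783 = 410998974/415271447 ≈ 0.98971)
(116*W(13) + N) - F = (116*(-18) - 80) - 1*410998974/415271447 = (-2088 - 80) - 410998974/415271447 = -2168 - 410998974/415271447 = -900719496070/415271447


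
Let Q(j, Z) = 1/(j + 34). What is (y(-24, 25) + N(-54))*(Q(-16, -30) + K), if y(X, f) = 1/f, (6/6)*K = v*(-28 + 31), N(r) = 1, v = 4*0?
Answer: 13/225 ≈ 0.057778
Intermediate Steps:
v = 0
K = 0 (K = 0*(-28 + 31) = 0*3 = 0)
Q(j, Z) = 1/(34 + j)
(y(-24, 25) + N(-54))*(Q(-16, -30) + K) = (1/25 + 1)*(1/(34 - 16) + 0) = (1/25 + 1)*(1/18 + 0) = 26*(1/18 + 0)/25 = (26/25)*(1/18) = 13/225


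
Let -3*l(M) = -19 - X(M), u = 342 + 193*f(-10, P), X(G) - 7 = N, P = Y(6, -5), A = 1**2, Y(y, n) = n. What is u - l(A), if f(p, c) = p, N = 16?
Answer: -1602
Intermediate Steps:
A = 1
P = -5
X(G) = 23 (X(G) = 7 + 16 = 23)
u = -1588 (u = 342 + 193*(-10) = 342 - 1930 = -1588)
l(M) = 14 (l(M) = -(-19 - 1*23)/3 = -(-19 - 23)/3 = -1/3*(-42) = 14)
u - l(A) = -1588 - 1*14 = -1588 - 14 = -1602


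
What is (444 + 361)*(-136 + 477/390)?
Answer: -2820881/26 ≈ -1.0850e+5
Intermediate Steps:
(444 + 361)*(-136 + 477/390) = 805*(-136 + 477*(1/390)) = 805*(-136 + 159/130) = 805*(-17521/130) = -2820881/26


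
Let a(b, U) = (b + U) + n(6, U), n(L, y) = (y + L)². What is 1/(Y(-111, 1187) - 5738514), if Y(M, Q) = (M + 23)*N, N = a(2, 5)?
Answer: -1/5749778 ≈ -1.7392e-7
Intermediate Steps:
n(L, y) = (L + y)²
a(b, U) = U + b + (6 + U)² (a(b, U) = (b + U) + (6 + U)² = (U + b) + (6 + U)² = U + b + (6 + U)²)
N = 128 (N = 5 + 2 + (6 + 5)² = 5 + 2 + 11² = 5 + 2 + 121 = 128)
Y(M, Q) = 2944 + 128*M (Y(M, Q) = (M + 23)*128 = (23 + M)*128 = 2944 + 128*M)
1/(Y(-111, 1187) - 5738514) = 1/((2944 + 128*(-111)) - 5738514) = 1/((2944 - 14208) - 5738514) = 1/(-11264 - 5738514) = 1/(-5749778) = -1/5749778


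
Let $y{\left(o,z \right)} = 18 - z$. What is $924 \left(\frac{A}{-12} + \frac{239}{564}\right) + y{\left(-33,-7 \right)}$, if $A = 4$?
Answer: $\frac{5102}{47} \approx 108.55$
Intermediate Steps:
$924 \left(\frac{A}{-12} + \frac{239}{564}\right) + y{\left(-33,-7 \right)} = 924 \left(\frac{4}{-12} + \frac{239}{564}\right) + \left(18 - -7\right) = 924 \left(4 \left(- \frac{1}{12}\right) + 239 \cdot \frac{1}{564}\right) + \left(18 + 7\right) = 924 \left(- \frac{1}{3} + \frac{239}{564}\right) + 25 = 924 \cdot \frac{17}{188} + 25 = \frac{3927}{47} + 25 = \frac{5102}{47}$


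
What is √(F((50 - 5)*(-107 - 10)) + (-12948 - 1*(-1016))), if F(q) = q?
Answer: I*√17197 ≈ 131.14*I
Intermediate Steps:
√(F((50 - 5)*(-107 - 10)) + (-12948 - 1*(-1016))) = √((50 - 5)*(-107 - 10) + (-12948 - 1*(-1016))) = √(45*(-117) + (-12948 + 1016)) = √(-5265 - 11932) = √(-17197) = I*√17197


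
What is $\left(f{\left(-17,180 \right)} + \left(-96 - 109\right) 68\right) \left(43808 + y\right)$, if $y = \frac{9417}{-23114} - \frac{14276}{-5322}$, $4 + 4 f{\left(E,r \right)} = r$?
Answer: $- \frac{6240717420354132}{10251059} \approx -6.0879 \cdot 10^{8}$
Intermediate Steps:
$f{\left(E,r \right)} = -1 + \frac{r}{4}$
$y = \frac{139929095}{61506354}$ ($y = 9417 \left(- \frac{1}{23114}\right) - - \frac{7138}{2661} = - \frac{9417}{23114} + \frac{7138}{2661} = \frac{139929095}{61506354} \approx 2.275$)
$\left(f{\left(-17,180 \right)} + \left(-96 - 109\right) 68\right) \left(43808 + y\right) = \left(\left(-1 + \frac{1}{4} \cdot 180\right) + \left(-96 - 109\right) 68\right) \left(43808 + \frac{139929095}{61506354}\right) = \left(\left(-1 + 45\right) - 13940\right) \frac{2694610285127}{61506354} = \left(44 - 13940\right) \frac{2694610285127}{61506354} = \left(-13896\right) \frac{2694610285127}{61506354} = - \frac{6240717420354132}{10251059}$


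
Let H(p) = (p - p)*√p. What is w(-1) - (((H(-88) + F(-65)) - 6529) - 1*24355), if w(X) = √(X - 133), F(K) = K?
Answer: 30949 + I*√134 ≈ 30949.0 + 11.576*I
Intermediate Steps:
w(X) = √(-133 + X)
H(p) = 0 (H(p) = 0*√p = 0)
w(-1) - (((H(-88) + F(-65)) - 6529) - 1*24355) = √(-133 - 1) - (((0 - 65) - 6529) - 1*24355) = √(-134) - ((-65 - 6529) - 24355) = I*√134 - (-6594 - 24355) = I*√134 - 1*(-30949) = I*√134 + 30949 = 30949 + I*√134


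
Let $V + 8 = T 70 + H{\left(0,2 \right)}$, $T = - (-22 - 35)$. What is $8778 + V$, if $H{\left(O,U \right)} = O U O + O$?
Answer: $12760$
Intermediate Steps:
$H{\left(O,U \right)} = O + U O^{2}$ ($H{\left(O,U \right)} = U O^{2} + O = O + U O^{2}$)
$T = 57$ ($T = \left(-1\right) \left(-57\right) = 57$)
$V = 3982$ ($V = -8 + \left(57 \cdot 70 + 0 \left(1 + 0 \cdot 2\right)\right) = -8 + \left(3990 + 0 \left(1 + 0\right)\right) = -8 + \left(3990 + 0 \cdot 1\right) = -8 + \left(3990 + 0\right) = -8 + 3990 = 3982$)
$8778 + V = 8778 + 3982 = 12760$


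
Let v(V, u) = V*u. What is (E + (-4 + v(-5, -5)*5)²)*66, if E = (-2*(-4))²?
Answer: 970530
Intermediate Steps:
E = 64 (E = 8² = 64)
(E + (-4 + v(-5, -5)*5)²)*66 = (64 + (-4 - 5*(-5)*5)²)*66 = (64 + (-4 + 25*5)²)*66 = (64 + (-4 + 125)²)*66 = (64 + 121²)*66 = (64 + 14641)*66 = 14705*66 = 970530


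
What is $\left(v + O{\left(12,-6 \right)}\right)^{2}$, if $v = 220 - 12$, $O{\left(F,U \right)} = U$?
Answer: $40804$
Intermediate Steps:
$v = 208$ ($v = 220 - 12 = 208$)
$\left(v + O{\left(12,-6 \right)}\right)^{2} = \left(208 - 6\right)^{2} = 202^{2} = 40804$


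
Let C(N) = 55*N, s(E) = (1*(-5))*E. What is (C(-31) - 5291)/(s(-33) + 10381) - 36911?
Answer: -194635201/5273 ≈ -36912.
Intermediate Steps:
s(E) = -5*E
(C(-31) - 5291)/(s(-33) + 10381) - 36911 = (55*(-31) - 5291)/(-5*(-33) + 10381) - 36911 = (-1705 - 5291)/(165 + 10381) - 36911 = -6996/10546 - 36911 = -6996*1/10546 - 36911 = -3498/5273 - 36911 = -194635201/5273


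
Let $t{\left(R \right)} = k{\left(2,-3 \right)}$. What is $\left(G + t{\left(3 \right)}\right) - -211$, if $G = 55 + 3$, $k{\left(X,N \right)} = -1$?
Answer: $268$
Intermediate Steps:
$G = 58$
$t{\left(R \right)} = -1$
$\left(G + t{\left(3 \right)}\right) - -211 = \left(58 - 1\right) - -211 = 57 + 211 = 268$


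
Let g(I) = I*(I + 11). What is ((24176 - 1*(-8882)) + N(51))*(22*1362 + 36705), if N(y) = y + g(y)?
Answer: 2418151299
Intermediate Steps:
g(I) = I*(11 + I)
N(y) = y + y*(11 + y)
((24176 - 1*(-8882)) + N(51))*(22*1362 + 36705) = ((24176 - 1*(-8882)) + 51*(12 + 51))*(22*1362 + 36705) = ((24176 + 8882) + 51*63)*(29964 + 36705) = (33058 + 3213)*66669 = 36271*66669 = 2418151299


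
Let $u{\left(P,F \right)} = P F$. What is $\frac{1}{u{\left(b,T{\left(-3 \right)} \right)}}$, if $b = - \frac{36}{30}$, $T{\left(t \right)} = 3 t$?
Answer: $\frac{5}{54} \approx 0.092593$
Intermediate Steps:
$b = - \frac{6}{5}$ ($b = \left(-36\right) \frac{1}{30} = - \frac{6}{5} \approx -1.2$)
$u{\left(P,F \right)} = F P$
$\frac{1}{u{\left(b,T{\left(-3 \right)} \right)}} = \frac{1}{3 \left(-3\right) \left(- \frac{6}{5}\right)} = \frac{1}{\left(-9\right) \left(- \frac{6}{5}\right)} = \frac{1}{\frac{54}{5}} = \frac{5}{54}$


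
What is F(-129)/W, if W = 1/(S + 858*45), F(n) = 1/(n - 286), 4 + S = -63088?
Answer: 24482/415 ≈ 58.993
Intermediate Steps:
S = -63092 (S = -4 - 63088 = -63092)
F(n) = 1/(-286 + n)
W = -1/24482 (W = 1/(-63092 + 858*45) = 1/(-63092 + 38610) = 1/(-24482) = -1/24482 ≈ -4.0846e-5)
F(-129)/W = 1/((-286 - 129)*(-1/24482)) = -24482/(-415) = -1/415*(-24482) = 24482/415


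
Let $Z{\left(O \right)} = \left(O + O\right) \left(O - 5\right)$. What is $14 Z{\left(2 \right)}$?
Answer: $-168$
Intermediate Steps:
$Z{\left(O \right)} = 2 O \left(-5 + O\right)$
$14 Z{\left(2 \right)} = 14 \cdot 2 \cdot 2 \left(-5 + 2\right) = 14 \cdot 2 \cdot 2 \left(-3\right) = 14 \left(-12\right) = -168$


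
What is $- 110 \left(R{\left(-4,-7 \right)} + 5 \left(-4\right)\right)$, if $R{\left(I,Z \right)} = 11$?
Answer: $990$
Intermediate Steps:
$- 110 \left(R{\left(-4,-7 \right)} + 5 \left(-4\right)\right) = - 110 \left(11 + 5 \left(-4\right)\right) = - 110 \left(11 - 20\right) = \left(-110\right) \left(-9\right) = 990$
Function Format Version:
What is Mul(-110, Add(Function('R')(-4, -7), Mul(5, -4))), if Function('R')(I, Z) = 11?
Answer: 990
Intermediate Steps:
Mul(-110, Add(Function('R')(-4, -7), Mul(5, -4))) = Mul(-110, Add(11, Mul(5, -4))) = Mul(-110, Add(11, -20)) = Mul(-110, -9) = 990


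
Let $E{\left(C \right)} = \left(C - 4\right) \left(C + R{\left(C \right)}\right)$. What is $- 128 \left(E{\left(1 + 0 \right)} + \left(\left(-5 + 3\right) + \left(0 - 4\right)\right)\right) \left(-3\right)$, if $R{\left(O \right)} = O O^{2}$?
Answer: $-4608$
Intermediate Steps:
$R{\left(O \right)} = O^{3}$
$E{\left(C \right)} = \left(-4 + C\right) \left(C + C^{3}\right)$ ($E{\left(C \right)} = \left(C - 4\right) \left(C + C^{3}\right) = \left(-4 + C\right) \left(C + C^{3}\right)$)
$- 128 \left(E{\left(1 + 0 \right)} + \left(\left(-5 + 3\right) + \left(0 - 4\right)\right)\right) \left(-3\right) = - 128 \left(\left(1 + 0\right) \left(-4 + \left(1 + 0\right) + \left(1 + 0\right)^{3} - 4 \left(1 + 0\right)^{2}\right) + \left(\left(-5 + 3\right) + \left(0 - 4\right)\right)\right) \left(-3\right) = - 128 \left(1 \left(-4 + 1 + 1^{3} - 4 \cdot 1^{2}\right) - 6\right) \left(-3\right) = - 128 \left(1 \left(-4 + 1 + 1 - 4\right) - 6\right) \left(-3\right) = - 128 \left(1 \left(-6\right) - 6\right) \left(-3\right) = - 128 \left(-6 - 6\right) \left(-3\right) = - 128 \left(\left(-12\right) \left(-3\right)\right) = \left(-128\right) 36 = -4608$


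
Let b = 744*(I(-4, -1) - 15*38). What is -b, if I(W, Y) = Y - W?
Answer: 421848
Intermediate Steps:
b = -421848 (b = 744*((-1 - 1*(-4)) - 15*38) = 744*((-1 + 4) - 570) = 744*(3 - 570) = 744*(-567) = -421848)
-b = -1*(-421848) = 421848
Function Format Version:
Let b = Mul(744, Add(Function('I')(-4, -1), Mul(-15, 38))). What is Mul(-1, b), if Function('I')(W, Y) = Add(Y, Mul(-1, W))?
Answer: 421848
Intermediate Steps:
b = -421848 (b = Mul(744, Add(Add(-1, Mul(-1, -4)), Mul(-15, 38))) = Mul(744, Add(Add(-1, 4), -570)) = Mul(744, Add(3, -570)) = Mul(744, -567) = -421848)
Mul(-1, b) = Mul(-1, -421848) = 421848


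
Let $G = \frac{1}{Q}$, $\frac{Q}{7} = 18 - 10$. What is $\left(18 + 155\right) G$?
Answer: $\frac{173}{56} \approx 3.0893$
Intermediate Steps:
$Q = 56$ ($Q = 7 \left(18 - 10\right) = 7 \cdot 8 = 56$)
$G = \frac{1}{56} \approx 0.017857$
$\left(18 + 155\right) G = \left(18 + 155\right) \frac{1}{56} = 173 \cdot \frac{1}{56} = \frac{173}{56}$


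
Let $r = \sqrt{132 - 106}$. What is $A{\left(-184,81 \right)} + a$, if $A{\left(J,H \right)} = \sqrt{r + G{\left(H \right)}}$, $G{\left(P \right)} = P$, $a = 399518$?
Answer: $399518 + \sqrt{81 + \sqrt{26}} \approx 3.9953 \cdot 10^{5}$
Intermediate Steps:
$r = \sqrt{26} \approx 5.099$
$A{\left(J,H \right)} = \sqrt{H + \sqrt{26}}$ ($A{\left(J,H \right)} = \sqrt{\sqrt{26} + H} = \sqrt{H + \sqrt{26}}$)
$A{\left(-184,81 \right)} + a = \sqrt{81 + \sqrt{26}} + 399518 = 399518 + \sqrt{81 + \sqrt{26}}$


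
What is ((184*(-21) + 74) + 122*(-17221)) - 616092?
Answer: -2720844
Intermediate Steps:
((184*(-21) + 74) + 122*(-17221)) - 616092 = ((-3864 + 74) - 2100962) - 616092 = (-3790 - 2100962) - 616092 = -2104752 - 616092 = -2720844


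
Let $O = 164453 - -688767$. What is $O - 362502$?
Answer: $490718$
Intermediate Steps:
$O = 853220$ ($O = 164453 + 688767 = 853220$)
$O - 362502 = 853220 - 362502 = 490718$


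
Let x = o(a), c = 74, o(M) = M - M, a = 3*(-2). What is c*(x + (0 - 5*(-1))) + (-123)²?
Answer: 15499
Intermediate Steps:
a = -6
o(M) = 0
x = 0
c*(x + (0 - 5*(-1))) + (-123)² = 74*(0 + (0 - 5*(-1))) + (-123)² = 74*(0 + (0 + 5)) + 15129 = 74*(0 + 5) + 15129 = 74*5 + 15129 = 370 + 15129 = 15499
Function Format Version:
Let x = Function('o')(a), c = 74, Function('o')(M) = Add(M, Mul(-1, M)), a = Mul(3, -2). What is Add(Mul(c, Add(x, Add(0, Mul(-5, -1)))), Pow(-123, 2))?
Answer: 15499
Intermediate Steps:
a = -6
Function('o')(M) = 0
x = 0
Add(Mul(c, Add(x, Add(0, Mul(-5, -1)))), Pow(-123, 2)) = Add(Mul(74, Add(0, Add(0, Mul(-5, -1)))), Pow(-123, 2)) = Add(Mul(74, Add(0, Add(0, 5))), 15129) = Add(Mul(74, Add(0, 5)), 15129) = Add(Mul(74, 5), 15129) = Add(370, 15129) = 15499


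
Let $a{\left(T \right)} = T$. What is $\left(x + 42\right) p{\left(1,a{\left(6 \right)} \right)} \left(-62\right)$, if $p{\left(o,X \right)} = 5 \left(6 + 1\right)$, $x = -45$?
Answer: $6510$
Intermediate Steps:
$p{\left(o,X \right)} = 35$ ($p{\left(o,X \right)} = 5 \cdot 7 = 35$)
$\left(x + 42\right) p{\left(1,a{\left(6 \right)} \right)} \left(-62\right) = \left(-45 + 42\right) 35 \left(-62\right) = \left(-3\right) 35 \left(-62\right) = \left(-105\right) \left(-62\right) = 6510$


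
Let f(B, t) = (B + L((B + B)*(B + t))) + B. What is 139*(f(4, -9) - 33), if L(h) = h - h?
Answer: -3475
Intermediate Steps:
L(h) = 0
f(B, t) = 2*B (f(B, t) = (B + 0) + B = B + B = 2*B)
139*(f(4, -9) - 33) = 139*(2*4 - 33) = 139*(8 - 33) = 139*(-25) = -3475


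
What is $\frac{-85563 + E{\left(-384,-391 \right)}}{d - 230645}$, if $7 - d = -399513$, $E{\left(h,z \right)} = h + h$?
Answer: $- \frac{12333}{24125} \approx -0.51121$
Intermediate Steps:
$E{\left(h,z \right)} = 2 h$
$d = 399520$ ($d = 7 - -399513 = 7 + 399513 = 399520$)
$\frac{-85563 + E{\left(-384,-391 \right)}}{d - 230645} = \frac{-85563 + 2 \left(-384\right)}{399520 - 230645} = \frac{-85563 - 768}{168875} = \left(-86331\right) \frac{1}{168875} = - \frac{12333}{24125}$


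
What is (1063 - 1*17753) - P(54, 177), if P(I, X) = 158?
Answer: -16848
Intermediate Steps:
(1063 - 1*17753) - P(54, 177) = (1063 - 1*17753) - 1*158 = (1063 - 17753) - 158 = -16690 - 158 = -16848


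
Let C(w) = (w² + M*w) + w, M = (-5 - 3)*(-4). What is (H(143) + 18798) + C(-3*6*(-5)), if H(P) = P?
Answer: 30011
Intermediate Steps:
M = 32 (M = -8*(-4) = 32)
C(w) = w² + 33*w (C(w) = (w² + 32*w) + w = w² + 33*w)
(H(143) + 18798) + C(-3*6*(-5)) = (143 + 18798) + (-3*6*(-5))*(33 - 3*6*(-5)) = 18941 + (-18*(-5))*(33 - 18*(-5)) = 18941 + 90*(33 + 90) = 18941 + 90*123 = 18941 + 11070 = 30011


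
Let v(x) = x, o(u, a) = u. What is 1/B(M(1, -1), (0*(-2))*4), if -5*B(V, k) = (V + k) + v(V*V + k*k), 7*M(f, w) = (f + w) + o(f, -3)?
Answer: -245/8 ≈ -30.625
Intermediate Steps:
M(f, w) = w/7 + 2*f/7 (M(f, w) = ((f + w) + f)/7 = (w + 2*f)/7 = w/7 + 2*f/7)
B(V, k) = -V/5 - k/5 - V²/5 - k²/5 (B(V, k) = -((V + k) + (V*V + k*k))/5 = -((V + k) + (V² + k²))/5 = -(V + k + V² + k²)/5 = -V/5 - k/5 - V²/5 - k²/5)
1/B(M(1, -1), (0*(-2))*4) = 1/(-((⅐)*(-1) + (2/7)*1)/5 - 0*(-2)*4/5 - ((⅐)*(-1) + (2/7)*1)²/5 - ((0*(-2))*4)²/5) = 1/(-(-⅐ + 2/7)/5 - 0*4 - (-⅐ + 2/7)²/5 - (0*4)²/5) = 1/(-⅕*⅐ - ⅕*0 - (⅐)²/5 - ⅕*0²) = 1/(-1/35 + 0 - ⅕*1/49 - ⅕*0) = 1/(-1/35 + 0 - 1/245 + 0) = 1/(-8/245) = -245/8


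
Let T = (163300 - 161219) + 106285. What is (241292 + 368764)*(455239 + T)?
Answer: 343830611880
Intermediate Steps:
T = 108366 (T = 2081 + 106285 = 108366)
(241292 + 368764)*(455239 + T) = (241292 + 368764)*(455239 + 108366) = 610056*563605 = 343830611880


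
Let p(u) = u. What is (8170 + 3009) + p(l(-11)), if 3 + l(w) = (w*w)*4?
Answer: 11660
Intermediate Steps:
l(w) = -3 + 4*w² (l(w) = -3 + (w*w)*4 = -3 + w²*4 = -3 + 4*w²)
(8170 + 3009) + p(l(-11)) = (8170 + 3009) + (-3 + 4*(-11)²) = 11179 + (-3 + 4*121) = 11179 + (-3 + 484) = 11179 + 481 = 11660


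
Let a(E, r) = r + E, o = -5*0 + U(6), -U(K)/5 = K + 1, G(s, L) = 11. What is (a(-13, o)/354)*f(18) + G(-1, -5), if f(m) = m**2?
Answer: -1943/59 ≈ -32.932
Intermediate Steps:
U(K) = -5 - 5*K (U(K) = -5*(K + 1) = -5*(1 + K) = -5 - 5*K)
o = -35 (o = -5*0 + (-5 - 5*6) = 0 + (-5 - 30) = 0 - 35 = -35)
a(E, r) = E + r
(a(-13, o)/354)*f(18) + G(-1, -5) = ((-13 - 35)/354)*18**2 + 11 = -48*1/354*324 + 11 = -8/59*324 + 11 = -2592/59 + 11 = -1943/59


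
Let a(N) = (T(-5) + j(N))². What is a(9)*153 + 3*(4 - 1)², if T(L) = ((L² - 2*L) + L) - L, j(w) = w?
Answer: 296235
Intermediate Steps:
T(L) = L² - 2*L (T(L) = (L² - L) - L = L² - 2*L)
a(N) = (35 + N)² (a(N) = (-5*(-2 - 5) + N)² = (-5*(-7) + N)² = (35 + N)²)
a(9)*153 + 3*(4 - 1)² = (35 + 9)²*153 + 3*(4 - 1)² = 44²*153 + 3*3² = 1936*153 + 3*9 = 296208 + 27 = 296235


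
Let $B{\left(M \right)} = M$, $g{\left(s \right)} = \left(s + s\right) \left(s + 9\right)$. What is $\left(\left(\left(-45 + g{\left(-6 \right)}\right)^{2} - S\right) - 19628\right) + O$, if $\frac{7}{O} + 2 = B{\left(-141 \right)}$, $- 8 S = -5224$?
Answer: $- \frac{1961967}{143} \approx -13720.0$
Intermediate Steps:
$S = 653$ ($S = \left(- \frac{1}{8}\right) \left(-5224\right) = 653$)
$g{\left(s \right)} = 2 s \left(9 + s\right)$
$O = - \frac{7}{143}$ ($O = \frac{7}{-2 - 141} = \frac{7}{-143} = 7 \left(- \frac{1}{143}\right) = - \frac{7}{143} \approx -0.048951$)
$\left(\left(\left(-45 + g{\left(-6 \right)}\right)^{2} - S\right) - 19628\right) + O = \left(\left(\left(-45 + 2 \left(-6\right) \left(9 - 6\right)\right)^{2} - 653\right) - 19628\right) - \frac{7}{143} = \left(\left(\left(-45 + 2 \left(-6\right) 3\right)^{2} - 653\right) - 19628\right) - \frac{7}{143} = \left(\left(\left(-45 - 36\right)^{2} - 653\right) - 19628\right) - \frac{7}{143} = \left(\left(\left(-81\right)^{2} - 653\right) - 19628\right) - \frac{7}{143} = \left(\left(6561 - 653\right) - 19628\right) - \frac{7}{143} = \left(5908 - 19628\right) - \frac{7}{143} = -13720 - \frac{7}{143} = - \frac{1961967}{143}$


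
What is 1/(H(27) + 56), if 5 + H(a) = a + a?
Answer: 1/105 ≈ 0.0095238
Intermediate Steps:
H(a) = -5 + 2*a (H(a) = -5 + (a + a) = -5 + 2*a)
1/(H(27) + 56) = 1/((-5 + 2*27) + 56) = 1/((-5 + 54) + 56) = 1/(49 + 56) = 1/105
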